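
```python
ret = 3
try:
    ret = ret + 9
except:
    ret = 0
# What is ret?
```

Step-by-step execution trace:
1. ret starts at 3.
2. try: `ret = ret + 9` → ret = 12. No exception raised.
3. `except` is skipped.
Result: 12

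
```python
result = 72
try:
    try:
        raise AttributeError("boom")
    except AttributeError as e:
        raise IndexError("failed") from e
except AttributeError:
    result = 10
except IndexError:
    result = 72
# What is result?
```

Step-by-step execution trace:
1. Inner try raises AttributeError; inner `except AttributeError as e` catches it.
2. `raise IndexError(...) from e` raises IndexError (AttributeError is attached as __cause__, but only IndexError is active).
3. Outer `except AttributeError` does not match IndexError; skipped.
4. Outer `except IndexError` matches → result = 72.
Result: 72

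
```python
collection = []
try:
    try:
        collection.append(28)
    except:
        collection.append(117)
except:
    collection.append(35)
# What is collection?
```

Step-by-step execution trace:
1. Inner try: `collection.append(28)` → collection = [28]. No exception raised.
2. Inner `except` is skipped.
3. Inner try completes normally; outer `except` is skipped.
Result: [28]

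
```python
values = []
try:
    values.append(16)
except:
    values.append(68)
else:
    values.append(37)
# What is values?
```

Step-by-step execution trace:
1. try: `values.append(16)` → values = [16]. No exception raised.
2. `except` is skipped.
3. `else` runs (try completed without exception): `values.append(37)` → values = [16, 37].
Result: [16, 37]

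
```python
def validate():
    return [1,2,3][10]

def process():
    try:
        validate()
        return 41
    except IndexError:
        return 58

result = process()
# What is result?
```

Step-by-step execution trace:
1. `process()` calls `validate()`.
2. `validate()` evaluates `[1,2,3][10]`, which raises IndexError; it propagates to the caller.
3. `return 41` is not reached.
4. `except IndexError` in process matches → returns 58.
5. result = 58.
Result: 58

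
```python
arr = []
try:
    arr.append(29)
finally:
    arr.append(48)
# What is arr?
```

Step-by-step execution trace:
1. try: `arr.append(29)` → arr = [29].
2. The try body completes without raising.
3. finally always runs: `arr.append(48)` → arr = [29, 48].
Result: [29, 48]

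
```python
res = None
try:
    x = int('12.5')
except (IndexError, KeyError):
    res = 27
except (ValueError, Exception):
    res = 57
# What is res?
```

Step-by-step execution trace:
1. `x = int('12.5')` raises ValueError.
2. `except (IndexError, KeyError)` does not match ValueError; skipped.
3. `except (ValueError, Exception)` matches (ValueError is in the tuple) → res = 57.
Result: 57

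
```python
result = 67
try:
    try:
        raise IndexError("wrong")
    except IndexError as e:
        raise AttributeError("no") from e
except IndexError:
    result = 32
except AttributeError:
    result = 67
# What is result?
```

Step-by-step execution trace:
1. Inner try raises IndexError; inner `except IndexError as e` catches it.
2. `raise AttributeError(...) from e` raises AttributeError (IndexError is attached as __cause__, but only AttributeError is active).
3. Outer `except IndexError` does not match AttributeError; skipped.
4. Outer `except AttributeError` matches → result = 67.
Result: 67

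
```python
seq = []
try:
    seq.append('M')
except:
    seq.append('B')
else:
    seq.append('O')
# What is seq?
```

Step-by-step execution trace:
1. try: `seq.append('M')` → seq = ['M']. No exception raised.
2. `except` is skipped.
3. `else` runs (try completed without exception): `seq.append('O')` → seq = ['M', 'O'].
Result: ['M', 'O']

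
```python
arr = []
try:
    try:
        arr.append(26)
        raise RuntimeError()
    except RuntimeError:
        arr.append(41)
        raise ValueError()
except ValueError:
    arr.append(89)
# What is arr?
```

Step-by-step execution trace:
1. Inner try: `arr.append(26)` → arr = [26].
2. `raise RuntimeError()` raises RuntimeError.
3. Inner `except RuntimeError` matches → `arr.append(41)` → arr = [26, 41].
4. `raise ValueError()` raises ValueError; propagates to outer try.
5. Outer `except ValueError` matches → `arr.append(89)` → arr = [26, 41, 89].
Result: [26, 41, 89]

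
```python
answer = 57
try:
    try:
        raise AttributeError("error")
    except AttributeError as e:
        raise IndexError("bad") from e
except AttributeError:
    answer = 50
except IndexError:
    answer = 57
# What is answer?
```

Step-by-step execution trace:
1. Inner try raises AttributeError; inner `except AttributeError as e` catches it.
2. `raise IndexError(...) from e` raises IndexError (AttributeError is attached as __cause__, but only IndexError is active).
3. Outer `except AttributeError` does not match IndexError; skipped.
4. Outer `except IndexError` matches → answer = 57.
Result: 57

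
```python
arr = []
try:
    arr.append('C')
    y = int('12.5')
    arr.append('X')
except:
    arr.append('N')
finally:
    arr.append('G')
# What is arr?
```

Step-by-step execution trace:
1. try: `arr.append('C')` → arr = ['C'].
2. `y = int('12.5')` raises ValueError; `arr.append('X')` is not reached.
3. bare `except` matches → `arr.append('N')` → arr = ['C', 'N'].
4. finally always runs: `arr.append('G')` → arr = ['C', 'N', 'G'].
Result: ['C', 'N', 'G']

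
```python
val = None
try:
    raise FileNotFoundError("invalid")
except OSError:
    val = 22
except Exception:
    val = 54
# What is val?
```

Step-by-step execution trace:
1. `raise FileNotFoundError(...)` raises FileNotFoundError.
2. `except OSError` matches (FileNotFoundError is a subclass of OSError) → val = 22.
3. `except Exception` is not reached.
Result: 22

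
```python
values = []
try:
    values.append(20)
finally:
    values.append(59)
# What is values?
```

Step-by-step execution trace:
1. try: `values.append(20)` → values = [20].
2. The try body completes without raising.
3. finally always runs: `values.append(59)` → values = [20, 59].
Result: [20, 59]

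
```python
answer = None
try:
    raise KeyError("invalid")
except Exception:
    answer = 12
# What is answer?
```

Step-by-step execution trace:
1. `raise KeyError(...)` raises KeyError.
2. `except Exception` matches (KeyError is a subclass of Exception) → answer = 12.
Result: 12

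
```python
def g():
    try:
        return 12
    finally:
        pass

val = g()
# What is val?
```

Step-by-step execution trace:
1. `g()` enters try: `return 12` sets pending return value 12.
2. Before returning, `finally: pass` runs (no effect).
3. g() returns 12 → val = 12.
Result: 12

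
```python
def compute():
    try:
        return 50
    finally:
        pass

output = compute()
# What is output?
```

Step-by-step execution trace:
1. `compute()` enters try: `return 50` sets pending return value 50.
2. Before returning, `finally: pass` runs (no effect).
3. compute() returns 50 → output = 50.
Result: 50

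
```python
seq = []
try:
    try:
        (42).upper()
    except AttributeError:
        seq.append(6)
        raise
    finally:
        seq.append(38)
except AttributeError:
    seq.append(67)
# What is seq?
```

Step-by-step execution trace:
1. Inner try: `(42).upper()` raises AttributeError.
2. Inner `except AttributeError` matches → `seq.append(6)` → seq = [6].
3. bare `raise` re-raises AttributeError.
4. Inner `finally` runs during unwinding: `seq.append(38)` → seq = [6, 38].
5. Outer `except AttributeError` matches → `seq.append(67)` → seq = [6, 38, 67].
Result: [6, 38, 67]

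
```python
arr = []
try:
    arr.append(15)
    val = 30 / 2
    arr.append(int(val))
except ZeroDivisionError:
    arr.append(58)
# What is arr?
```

Step-by-step execution trace:
1. try: `arr.append(15)` → arr = [15].
2. `val = 30 / 2` → val = 15.0. No exception raised.
3. `arr.append(int(val))` → arr = [15, 15].
4. `except ZeroDivisionError` is skipped (no exception was raised).
Result: [15, 15]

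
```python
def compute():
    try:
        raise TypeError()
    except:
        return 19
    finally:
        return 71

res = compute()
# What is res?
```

Step-by-step execution trace:
1. `compute()` enters try: `raise TypeError()` raises TypeError.
2. bare `except` matches → `return 19` sets pending return value 19.
3. Before returning, `finally: return 71` runs and overrides the pending return.
4. compute() returns 71 → res = 71.
Result: 71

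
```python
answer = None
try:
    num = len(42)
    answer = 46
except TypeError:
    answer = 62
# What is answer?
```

Step-by-step execution trace:
1. `num = len(42)` raises TypeError.
2. `answer = 46` is not reached.
3. `except TypeError` matches → answer = 62.
Result: 62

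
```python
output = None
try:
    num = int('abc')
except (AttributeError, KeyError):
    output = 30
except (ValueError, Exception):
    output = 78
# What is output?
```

Step-by-step execution trace:
1. `num = int('abc')` raises ValueError.
2. `except (AttributeError, KeyError)` does not match ValueError; skipped.
3. `except (ValueError, Exception)` matches (ValueError is in the tuple) → output = 78.
Result: 78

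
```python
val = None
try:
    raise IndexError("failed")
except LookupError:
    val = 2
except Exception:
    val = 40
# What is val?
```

Step-by-step execution trace:
1. `raise IndexError(...)` raises IndexError.
2. `except LookupError` matches (IndexError is a subclass of LookupError) → val = 2.
3. `except Exception` is not reached.
Result: 2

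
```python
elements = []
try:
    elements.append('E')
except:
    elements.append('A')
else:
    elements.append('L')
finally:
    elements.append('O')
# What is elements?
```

Step-by-step execution trace:
1. try: `elements.append('E')` → elements = ['E']. No exception raised.
2. `except` is skipped.
3. `else` runs: `elements.append('L')` → elements = ['E', 'L'].
4. `finally` always runs: `elements.append('O')` → elements = ['E', 'L', 'O'].
Result: ['E', 'L', 'O']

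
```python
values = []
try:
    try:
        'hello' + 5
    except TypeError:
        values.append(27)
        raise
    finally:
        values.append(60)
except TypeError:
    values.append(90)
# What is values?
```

Step-by-step execution trace:
1. Inner try: `'hello' + 5` raises TypeError.
2. Inner `except TypeError` matches → `values.append(27)` → values = [27].
3. bare `raise` re-raises TypeError.
4. Inner `finally` runs during unwinding: `values.append(60)` → values = [27, 60].
5. Outer `except TypeError` matches → `values.append(90)` → values = [27, 60, 90].
Result: [27, 60, 90]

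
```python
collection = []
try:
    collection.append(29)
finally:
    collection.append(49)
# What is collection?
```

Step-by-step execution trace:
1. try: `collection.append(29)` → collection = [29].
2. The try body completes without raising.
3. finally always runs: `collection.append(49)` → collection = [29, 49].
Result: [29, 49]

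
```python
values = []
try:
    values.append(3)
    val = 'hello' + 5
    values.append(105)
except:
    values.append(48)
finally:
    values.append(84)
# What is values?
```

Step-by-step execution trace:
1. try: `values.append(3)` → values = [3].
2. `val = 'hello' + 5` raises TypeError; `values.append(105)` is not reached.
3. bare `except` matches → `values.append(48)` → values = [3, 48].
4. finally always runs: `values.append(84)` → values = [3, 48, 84].
Result: [3, 48, 84]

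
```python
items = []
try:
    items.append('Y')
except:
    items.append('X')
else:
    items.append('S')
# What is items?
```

Step-by-step execution trace:
1. try: `items.append('Y')` → items = ['Y']. No exception raised.
2. `except` is skipped.
3. `else` runs (try completed without exception): `items.append('S')` → items = ['Y', 'S'].
Result: ['Y', 'S']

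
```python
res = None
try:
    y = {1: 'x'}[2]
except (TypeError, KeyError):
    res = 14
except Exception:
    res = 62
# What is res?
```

Step-by-step execution trace:
1. `y = {1: 'x'}[2]` raises KeyError.
2. `except (TypeError, KeyError)` matches (KeyError is in the tuple) → res = 14.
3. `except Exception` is not reached.
Result: 14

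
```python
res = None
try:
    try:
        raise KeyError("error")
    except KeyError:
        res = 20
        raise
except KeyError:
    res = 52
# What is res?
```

Step-by-step execution trace:
1. Inner try: `raise KeyError("error")` raises KeyError.
2. Inner `except KeyError` matches → res = 20.
3. bare `raise` re-raises the same KeyError.
4. Outer `except KeyError` matches → res = 52.
Result: 52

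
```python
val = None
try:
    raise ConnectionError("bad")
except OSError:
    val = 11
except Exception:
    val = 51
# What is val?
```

Step-by-step execution trace:
1. `raise ConnectionError(...)` raises ConnectionError.
2. `except OSError` matches (ConnectionError is a subclass of OSError) → val = 11.
3. `except Exception` is not reached.
Result: 11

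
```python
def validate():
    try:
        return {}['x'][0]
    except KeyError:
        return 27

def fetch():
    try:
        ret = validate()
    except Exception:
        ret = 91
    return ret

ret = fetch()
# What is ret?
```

Step-by-step execution trace:
1. `fetch()` calls `validate()`.
2. In validate: `{}['x'][0]` raises KeyError; `except KeyError` catches it → returns 27.
3. In fetch: `ret = validate()` → ret = 27. No exception reaches fetch.
4. `except Exception` is skipped; fetch returns 27.
5. ret = 27.
Result: 27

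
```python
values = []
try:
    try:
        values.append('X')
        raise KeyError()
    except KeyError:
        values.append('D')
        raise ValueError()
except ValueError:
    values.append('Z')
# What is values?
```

Step-by-step execution trace:
1. Inner try: `values.append('X')` → values = ['X'].
2. `raise KeyError()` raises KeyError.
3. Inner `except KeyError` matches → `values.append('D')` → values = ['X', 'D'].
4. `raise ValueError()` raises ValueError; propagates to outer try.
5. Outer `except ValueError` matches → `values.append('Z')` → values = ['X', 'D', 'Z'].
Result: ['X', 'D', 'Z']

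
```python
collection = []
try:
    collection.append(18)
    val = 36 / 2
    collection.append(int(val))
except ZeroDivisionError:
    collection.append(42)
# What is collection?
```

Step-by-step execution trace:
1. try: `collection.append(18)` → collection = [18].
2. `val = 36 / 2` → val = 18.0. No exception raised.
3. `collection.append(int(val))` → collection = [18, 18].
4. `except ZeroDivisionError` is skipped (no exception was raised).
Result: [18, 18]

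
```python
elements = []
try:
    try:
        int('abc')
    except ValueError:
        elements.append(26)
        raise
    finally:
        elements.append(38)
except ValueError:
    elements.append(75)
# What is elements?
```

Step-by-step execution trace:
1. Inner try: `int('abc')` raises ValueError.
2. Inner `except ValueError` matches → `elements.append(26)` → elements = [26].
3. bare `raise` re-raises ValueError.
4. Inner `finally` runs during unwinding: `elements.append(38)` → elements = [26, 38].
5. Outer `except ValueError` matches → `elements.append(75)` → elements = [26, 38, 75].
Result: [26, 38, 75]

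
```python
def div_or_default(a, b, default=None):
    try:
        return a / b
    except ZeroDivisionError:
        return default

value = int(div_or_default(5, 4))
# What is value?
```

Step-by-step execution trace:
1. `div_or_default(5, 4)` enters try: `return 5 / 4` → returns 1.25. No exception raised.
2. `except ZeroDivisionError` is skipped.
3. `int(1.25)` → 1 → value = 1.
Result: 1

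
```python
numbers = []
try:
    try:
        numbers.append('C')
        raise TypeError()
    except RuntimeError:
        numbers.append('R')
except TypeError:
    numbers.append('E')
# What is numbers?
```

Step-by-step execution trace:
1. Inner try: `numbers.append('C')` → numbers = ['C'].
2. `raise TypeError()` raises TypeError.
3. Inner `except RuntimeError` does not match TypeError; exception propagates to outer try.
4. Outer `except TypeError` matches → `numbers.append('E')` → numbers = ['C', 'E'].
Result: ['C', 'E']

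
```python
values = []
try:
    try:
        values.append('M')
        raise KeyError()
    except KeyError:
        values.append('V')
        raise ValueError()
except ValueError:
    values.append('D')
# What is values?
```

Step-by-step execution trace:
1. Inner try: `values.append('M')` → values = ['M'].
2. `raise KeyError()` raises KeyError.
3. Inner `except KeyError` matches → `values.append('V')` → values = ['M', 'V'].
4. `raise ValueError()` raises ValueError; propagates to outer try.
5. Outer `except ValueError` matches → `values.append('D')` → values = ['M', 'V', 'D'].
Result: ['M', 'V', 'D']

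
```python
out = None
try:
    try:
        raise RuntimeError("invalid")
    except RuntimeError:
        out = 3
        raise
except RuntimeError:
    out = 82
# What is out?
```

Step-by-step execution trace:
1. Inner try: `raise RuntimeError("invalid")` raises RuntimeError.
2. Inner `except RuntimeError` matches → out = 3.
3. bare `raise` re-raises the same RuntimeError.
4. Outer `except RuntimeError` matches → out = 82.
Result: 82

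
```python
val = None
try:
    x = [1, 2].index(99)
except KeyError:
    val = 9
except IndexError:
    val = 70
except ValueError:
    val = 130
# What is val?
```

Step-by-step execution trace:
1. `x = [1, 2].index(99)` raises ValueError.
2. `except KeyError` does not match ValueError; skipped.
3. `except IndexError` does not match ValueError; skipped.
4. `except ValueError` matches → val = 130.
Result: 130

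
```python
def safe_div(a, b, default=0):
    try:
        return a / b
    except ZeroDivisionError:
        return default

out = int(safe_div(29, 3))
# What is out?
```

Step-by-step execution trace:
1. `safe_div(29, 3)` enters try: `return 29 / 3` → returns 9.666666666666666. No exception raised.
2. `except ZeroDivisionError` is skipped.
3. `int(9.666666666666666)` → 9 → out = 9.
Result: 9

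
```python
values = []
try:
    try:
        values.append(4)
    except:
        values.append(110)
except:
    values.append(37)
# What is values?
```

Step-by-step execution trace:
1. Inner try: `values.append(4)` → values = [4]. No exception raised.
2. Inner `except` is skipped.
3. Inner try completes normally; outer `except` is skipped.
Result: [4]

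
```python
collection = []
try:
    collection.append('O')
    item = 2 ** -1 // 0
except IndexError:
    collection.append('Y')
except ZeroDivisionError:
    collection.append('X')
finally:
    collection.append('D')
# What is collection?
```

Step-by-step execution trace:
1. try: `collection.append('O')` → collection = ['O'].
2. `item = 2 ** -1 // 0` raises ZeroDivisionError.
3. `except IndexError` does not match ZeroDivisionError; skipped.
4. `except ZeroDivisionError` matches → `collection.append('X')` → collection = ['O', 'X'].
5. finally always runs: `collection.append('D')` → collection = ['O', 'X', 'D'].
Result: ['O', 'X', 'D']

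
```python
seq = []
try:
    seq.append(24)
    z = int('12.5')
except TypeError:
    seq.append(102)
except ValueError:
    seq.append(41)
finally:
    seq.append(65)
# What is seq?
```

Step-by-step execution trace:
1. try: `seq.append(24)` → seq = [24].
2. `z = int('12.5')` raises ValueError.
3. `except TypeError` does not match ValueError; skipped.
4. `except ValueError` matches → `seq.append(41)` → seq = [24, 41].
5. finally always runs: `seq.append(65)` → seq = [24, 41, 65].
Result: [24, 41, 65]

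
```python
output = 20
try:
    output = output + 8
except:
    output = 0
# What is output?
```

Step-by-step execution trace:
1. output starts at 20.
2. try: `output = output + 8` → output = 28. No exception raised.
3. `except` is skipped.
Result: 28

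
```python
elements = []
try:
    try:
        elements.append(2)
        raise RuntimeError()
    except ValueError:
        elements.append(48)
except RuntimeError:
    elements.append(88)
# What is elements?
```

Step-by-step execution trace:
1. Inner try: `elements.append(2)` → elements = [2].
2. `raise RuntimeError()` raises RuntimeError.
3. Inner `except ValueError` does not match RuntimeError; exception propagates to outer try.
4. Outer `except RuntimeError` matches → `elements.append(88)` → elements = [2, 88].
Result: [2, 88]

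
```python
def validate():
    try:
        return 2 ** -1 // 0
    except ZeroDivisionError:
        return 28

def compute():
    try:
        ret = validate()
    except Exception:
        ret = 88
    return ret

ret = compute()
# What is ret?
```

Step-by-step execution trace:
1. `compute()` calls `validate()`.
2. In validate: `2 ** -1 // 0` raises ZeroDivisionError; `except ZeroDivisionError` catches it → returns 28.
3. In compute: `ret = validate()` → ret = 28. No exception reaches compute.
4. `except Exception` is skipped; compute returns 28.
5. ret = 28.
Result: 28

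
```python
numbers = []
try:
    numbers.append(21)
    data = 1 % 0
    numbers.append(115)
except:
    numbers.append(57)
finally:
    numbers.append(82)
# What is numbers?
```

Step-by-step execution trace:
1. try: `numbers.append(21)` → numbers = [21].
2. `data = 1 % 0` raises ZeroDivisionError; `numbers.append(115)` is not reached.
3. bare `except` matches → `numbers.append(57)` → numbers = [21, 57].
4. finally always runs: `numbers.append(82)` → numbers = [21, 57, 82].
Result: [21, 57, 82]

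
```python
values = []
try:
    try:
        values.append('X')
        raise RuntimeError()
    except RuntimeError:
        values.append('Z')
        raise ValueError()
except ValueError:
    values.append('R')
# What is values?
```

Step-by-step execution trace:
1. Inner try: `values.append('X')` → values = ['X'].
2. `raise RuntimeError()` raises RuntimeError.
3. Inner `except RuntimeError` matches → `values.append('Z')` → values = ['X', 'Z'].
4. `raise ValueError()` raises ValueError; propagates to outer try.
5. Outer `except ValueError` matches → `values.append('R')` → values = ['X', 'Z', 'R'].
Result: ['X', 'Z', 'R']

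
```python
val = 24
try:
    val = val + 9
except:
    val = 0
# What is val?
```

Step-by-step execution trace:
1. val starts at 24.
2. try: `val = val + 9` → val = 33. No exception raised.
3. `except` is skipped.
Result: 33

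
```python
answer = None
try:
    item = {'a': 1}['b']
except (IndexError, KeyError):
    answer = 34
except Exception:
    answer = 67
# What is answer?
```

Step-by-step execution trace:
1. `item = {'a': 1}['b']` raises KeyError.
2. `except (IndexError, KeyError)` matches (KeyError is in the tuple) → answer = 34.
3. `except Exception` is not reached.
Result: 34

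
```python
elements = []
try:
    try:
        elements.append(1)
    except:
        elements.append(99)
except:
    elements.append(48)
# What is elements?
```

Step-by-step execution trace:
1. Inner try: `elements.append(1)` → elements = [1]. No exception raised.
2. Inner `except` is skipped.
3. Inner try completes normally; outer `except` is skipped.
Result: [1]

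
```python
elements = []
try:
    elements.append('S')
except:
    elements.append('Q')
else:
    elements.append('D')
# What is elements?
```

Step-by-step execution trace:
1. try: `elements.append('S')` → elements = ['S']. No exception raised.
2. `except` is skipped.
3. `else` runs (try completed without exception): `elements.append('D')` → elements = ['S', 'D'].
Result: ['S', 'D']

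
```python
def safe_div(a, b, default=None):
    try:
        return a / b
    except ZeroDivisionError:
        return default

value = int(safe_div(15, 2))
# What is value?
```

Step-by-step execution trace:
1. `safe_div(15, 2)` enters try: `return 15 / 2` → returns 7.5. No exception raised.
2. `except ZeroDivisionError` is skipped.
3. `int(7.5)` → 7 → value = 7.
Result: 7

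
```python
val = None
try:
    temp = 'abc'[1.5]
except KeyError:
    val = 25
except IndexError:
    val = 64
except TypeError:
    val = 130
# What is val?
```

Step-by-step execution trace:
1. `temp = 'abc'[1.5]` raises TypeError.
2. `except KeyError` does not match TypeError; skipped.
3. `except IndexError` does not match TypeError; skipped.
4. `except TypeError` matches → val = 130.
Result: 130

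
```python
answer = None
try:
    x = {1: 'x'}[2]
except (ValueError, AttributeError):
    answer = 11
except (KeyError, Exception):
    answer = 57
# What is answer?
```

Step-by-step execution trace:
1. `x = {1: 'x'}[2]` raises KeyError.
2. `except (ValueError, AttributeError)` does not match KeyError; skipped.
3. `except (KeyError, Exception)` matches (KeyError is in the tuple) → answer = 57.
Result: 57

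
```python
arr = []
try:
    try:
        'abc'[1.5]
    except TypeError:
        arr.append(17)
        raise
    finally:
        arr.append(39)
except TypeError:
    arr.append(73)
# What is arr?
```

Step-by-step execution trace:
1. Inner try: `'abc'[1.5]` raises TypeError.
2. Inner `except TypeError` matches → `arr.append(17)` → arr = [17].
3. bare `raise` re-raises TypeError.
4. Inner `finally` runs during unwinding: `arr.append(39)` → arr = [17, 39].
5. Outer `except TypeError` matches → `arr.append(73)` → arr = [17, 39, 73].
Result: [17, 39, 73]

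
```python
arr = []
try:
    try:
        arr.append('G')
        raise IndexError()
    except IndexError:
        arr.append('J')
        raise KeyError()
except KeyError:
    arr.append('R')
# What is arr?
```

Step-by-step execution trace:
1. Inner try: `arr.append('G')` → arr = ['G'].
2. `raise IndexError()` raises IndexError.
3. Inner `except IndexError` matches → `arr.append('J')` → arr = ['G', 'J'].
4. `raise KeyError()` raises KeyError; propagates to outer try.
5. Outer `except KeyError` matches → `arr.append('R')` → arr = ['G', 'J', 'R'].
Result: ['G', 'J', 'R']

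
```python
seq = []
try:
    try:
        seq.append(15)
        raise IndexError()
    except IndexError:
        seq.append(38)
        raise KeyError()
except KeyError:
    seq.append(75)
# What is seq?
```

Step-by-step execution trace:
1. Inner try: `seq.append(15)` → seq = [15].
2. `raise IndexError()` raises IndexError.
3. Inner `except IndexError` matches → `seq.append(38)` → seq = [15, 38].
4. `raise KeyError()` raises KeyError; propagates to outer try.
5. Outer `except KeyError` matches → `seq.append(75)` → seq = [15, 38, 75].
Result: [15, 38, 75]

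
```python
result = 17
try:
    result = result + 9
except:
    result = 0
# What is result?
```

Step-by-step execution trace:
1. result starts at 17.
2. try: `result = result + 9` → result = 26. No exception raised.
3. `except` is skipped.
Result: 26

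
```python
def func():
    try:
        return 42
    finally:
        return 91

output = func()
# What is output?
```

Step-by-step execution trace:
1. `func()` enters try: `return 42` sets pending return value 42.
2. Before returning, `finally: return 91` runs and overrides the pending return.
3. func() returns 91 → output = 91.
Result: 91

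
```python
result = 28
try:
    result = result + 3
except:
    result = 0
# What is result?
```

Step-by-step execution trace:
1. result starts at 28.
2. try: `result = result + 3` → result = 31. No exception raised.
3. `except` is skipped.
Result: 31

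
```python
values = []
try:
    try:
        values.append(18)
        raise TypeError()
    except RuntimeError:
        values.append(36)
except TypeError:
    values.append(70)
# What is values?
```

Step-by-step execution trace:
1. Inner try: `values.append(18)` → values = [18].
2. `raise TypeError()` raises TypeError.
3. Inner `except RuntimeError` does not match TypeError; exception propagates to outer try.
4. Outer `except TypeError` matches → `values.append(70)` → values = [18, 70].
Result: [18, 70]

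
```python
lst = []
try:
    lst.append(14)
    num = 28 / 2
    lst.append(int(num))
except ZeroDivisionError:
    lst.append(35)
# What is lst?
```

Step-by-step execution trace:
1. try: `lst.append(14)` → lst = [14].
2. `num = 28 / 2` → num = 14.0. No exception raised.
3. `lst.append(int(num))` → lst = [14, 14].
4. `except ZeroDivisionError` is skipped (no exception was raised).
Result: [14, 14]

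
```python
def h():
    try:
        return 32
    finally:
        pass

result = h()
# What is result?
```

Step-by-step execution trace:
1. `h()` enters try: `return 32` sets pending return value 32.
2. Before returning, `finally: pass` runs (no effect).
3. h() returns 32 → result = 32.
Result: 32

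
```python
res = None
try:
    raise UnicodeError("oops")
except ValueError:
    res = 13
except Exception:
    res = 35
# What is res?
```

Step-by-step execution trace:
1. `raise UnicodeError(...)` raises UnicodeError.
2. `except ValueError` matches (UnicodeError is a subclass of ValueError) → res = 13.
3. `except Exception` is not reached.
Result: 13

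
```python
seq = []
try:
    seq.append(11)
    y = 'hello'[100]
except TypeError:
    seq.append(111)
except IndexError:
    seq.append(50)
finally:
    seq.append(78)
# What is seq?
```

Step-by-step execution trace:
1. try: `seq.append(11)` → seq = [11].
2. `y = 'hello'[100]` raises IndexError.
3. `except TypeError` does not match IndexError; skipped.
4. `except IndexError` matches → `seq.append(50)` → seq = [11, 50].
5. finally always runs: `seq.append(78)` → seq = [11, 50, 78].
Result: [11, 50, 78]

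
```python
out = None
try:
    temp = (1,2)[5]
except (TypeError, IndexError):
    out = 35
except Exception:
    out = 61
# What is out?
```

Step-by-step execution trace:
1. `temp = (1,2)[5]` raises IndexError.
2. `except (TypeError, IndexError)` matches (IndexError is in the tuple) → out = 35.
3. `except Exception` is not reached.
Result: 35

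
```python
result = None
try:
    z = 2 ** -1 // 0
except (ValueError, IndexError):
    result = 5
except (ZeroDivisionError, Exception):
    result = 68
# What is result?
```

Step-by-step execution trace:
1. `z = 2 ** -1 // 0` raises ZeroDivisionError.
2. `except (ValueError, IndexError)` does not match ZeroDivisionError; skipped.
3. `except (ZeroDivisionError, Exception)` matches (ZeroDivisionError is in the tuple) → result = 68.
Result: 68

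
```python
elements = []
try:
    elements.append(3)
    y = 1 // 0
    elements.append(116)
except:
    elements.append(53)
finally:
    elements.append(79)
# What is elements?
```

Step-by-step execution trace:
1. try: `elements.append(3)` → elements = [3].
2. `y = 1 // 0` raises ZeroDivisionError; `elements.append(116)` is not reached.
3. bare `except` matches → `elements.append(53)` → elements = [3, 53].
4. finally always runs: `elements.append(79)` → elements = [3, 53, 79].
Result: [3, 53, 79]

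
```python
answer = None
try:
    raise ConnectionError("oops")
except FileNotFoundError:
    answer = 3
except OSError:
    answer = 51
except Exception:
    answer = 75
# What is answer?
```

Step-by-step execution trace:
1. `raise ConnectionError(...)` raises ConnectionError.
2. `except FileNotFoundError` does not match (ConnectionError is not a subclass of FileNotFoundError); skipped.
3. `except OSError` matches (ConnectionError is a subclass of OSError) → answer = 51.
4. `except Exception` is not reached.
Result: 51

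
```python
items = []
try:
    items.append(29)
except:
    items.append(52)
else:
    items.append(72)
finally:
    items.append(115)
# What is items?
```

Step-by-step execution trace:
1. try: `items.append(29)` → items = [29]. No exception raised.
2. `except` is skipped.
3. `else` runs: `items.append(72)` → items = [29, 72].
4. `finally` always runs: `items.append(115)` → items = [29, 72, 115].
Result: [29, 72, 115]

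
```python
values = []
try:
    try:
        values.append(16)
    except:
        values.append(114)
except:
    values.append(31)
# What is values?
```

Step-by-step execution trace:
1. Inner try: `values.append(16)` → values = [16]. No exception raised.
2. Inner `except` is skipped.
3. Inner try completes normally; outer `except` is skipped.
Result: [16]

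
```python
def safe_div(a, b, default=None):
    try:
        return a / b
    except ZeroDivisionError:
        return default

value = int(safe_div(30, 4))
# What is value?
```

Step-by-step execution trace:
1. `safe_div(30, 4)` enters try: `return 30 / 4` → returns 7.5. No exception raised.
2. `except ZeroDivisionError` is skipped.
3. `int(7.5)` → 7 → value = 7.
Result: 7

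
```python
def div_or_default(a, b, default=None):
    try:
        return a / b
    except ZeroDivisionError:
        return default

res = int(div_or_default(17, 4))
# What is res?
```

Step-by-step execution trace:
1. `div_or_default(17, 4)` enters try: `return 17 / 4` → returns 4.25. No exception raised.
2. `except ZeroDivisionError` is skipped.
3. `int(4.25)` → 4 → res = 4.
Result: 4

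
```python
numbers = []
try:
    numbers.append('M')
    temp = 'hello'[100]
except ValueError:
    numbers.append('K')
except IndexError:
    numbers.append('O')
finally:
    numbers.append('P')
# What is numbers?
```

Step-by-step execution trace:
1. try: `numbers.append('M')` → numbers = ['M'].
2. `temp = 'hello'[100]` raises IndexError.
3. `except ValueError` does not match IndexError; skipped.
4. `except IndexError` matches → `numbers.append('O')` → numbers = ['M', 'O'].
5. finally always runs: `numbers.append('P')` → numbers = ['M', 'O', 'P'].
Result: ['M', 'O', 'P']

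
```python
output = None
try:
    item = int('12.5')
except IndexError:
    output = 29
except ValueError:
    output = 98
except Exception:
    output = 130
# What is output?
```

Step-by-step execution trace:
1. `item = int('12.5')` raises ValueError.
2. `except IndexError` does not match ValueError; skipped.
3. `except ValueError` matches → output = 98.
4. Remaining except clauses are skipped.
Result: 98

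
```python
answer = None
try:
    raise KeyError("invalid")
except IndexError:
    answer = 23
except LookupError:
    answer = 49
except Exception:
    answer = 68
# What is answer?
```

Step-by-step execution trace:
1. `raise KeyError(...)` raises KeyError.
2. `except IndexError` does not match (KeyError is not a subclass of IndexError); skipped.
3. `except LookupError` matches (KeyError is a subclass of LookupError) → answer = 49.
4. `except Exception` is not reached.
Result: 49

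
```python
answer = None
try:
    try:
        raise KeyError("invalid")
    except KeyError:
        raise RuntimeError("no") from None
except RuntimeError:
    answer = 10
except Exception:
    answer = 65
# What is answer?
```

Step-by-step execution trace:
1. Inner try raises KeyError; inner `except KeyError` catches it.
2. `raise RuntimeError(...) from None` raises RuntimeError (from None suppresses __context__, but the active exception is still RuntimeError).
3. Outer `except RuntimeError` matches → answer = 10.
4. `except Exception` is not reached.
Result: 10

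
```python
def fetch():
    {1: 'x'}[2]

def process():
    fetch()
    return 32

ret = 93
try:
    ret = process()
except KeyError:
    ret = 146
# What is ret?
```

Step-by-step execution trace:
1. ret starts at 93.
2. try: `process()` calls `fetch()`.
3. `fetch()` evaluates `{1: 'x'}[2]`, which raises KeyError; it propagates through process (uncaught).
4. `return 32` in process is not reached; the assignment to ret does not complete.
5. `except KeyError` matches → ret = 146.
Result: 146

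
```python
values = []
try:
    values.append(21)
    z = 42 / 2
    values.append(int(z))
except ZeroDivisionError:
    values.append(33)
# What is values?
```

Step-by-step execution trace:
1. try: `values.append(21)` → values = [21].
2. `z = 42 / 2` → z = 21.0. No exception raised.
3. `values.append(int(z))` → values = [21, 21].
4. `except ZeroDivisionError` is skipped (no exception was raised).
Result: [21, 21]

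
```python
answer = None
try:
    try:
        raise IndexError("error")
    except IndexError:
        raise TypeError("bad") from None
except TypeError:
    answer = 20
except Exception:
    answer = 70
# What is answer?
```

Step-by-step execution trace:
1. Inner try raises IndexError; inner `except IndexError` catches it.
2. `raise TypeError(...) from None` raises TypeError (from None suppresses __context__, but the active exception is still TypeError).
3. Outer `except TypeError` matches → answer = 20.
4. `except Exception` is not reached.
Result: 20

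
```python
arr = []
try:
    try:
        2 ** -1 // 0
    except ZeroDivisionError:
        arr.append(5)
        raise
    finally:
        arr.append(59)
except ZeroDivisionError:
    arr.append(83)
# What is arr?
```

Step-by-step execution trace:
1. Inner try: `2 ** -1 // 0` raises ZeroDivisionError.
2. Inner `except ZeroDivisionError` matches → `arr.append(5)` → arr = [5].
3. bare `raise` re-raises ZeroDivisionError.
4. Inner `finally` runs during unwinding: `arr.append(59)` → arr = [5, 59].
5. Outer `except ZeroDivisionError` matches → `arr.append(83)` → arr = [5, 59, 83].
Result: [5, 59, 83]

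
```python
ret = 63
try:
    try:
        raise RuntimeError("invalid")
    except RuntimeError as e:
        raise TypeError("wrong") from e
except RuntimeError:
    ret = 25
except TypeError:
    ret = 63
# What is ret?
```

Step-by-step execution trace:
1. Inner try raises RuntimeError; inner `except RuntimeError as e` catches it.
2. `raise TypeError(...) from e` raises TypeError (RuntimeError is attached as __cause__, but only TypeError is active).
3. Outer `except RuntimeError` does not match TypeError; skipped.
4. Outer `except TypeError` matches → ret = 63.
Result: 63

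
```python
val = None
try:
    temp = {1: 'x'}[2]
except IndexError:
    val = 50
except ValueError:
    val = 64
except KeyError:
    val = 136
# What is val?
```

Step-by-step execution trace:
1. `temp = {1: 'x'}[2]` raises KeyError.
2. `except IndexError` does not match KeyError; skipped.
3. `except ValueError` does not match KeyError; skipped.
4. `except KeyError` matches → val = 136.
Result: 136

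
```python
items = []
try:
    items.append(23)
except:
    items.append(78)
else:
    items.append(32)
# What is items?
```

Step-by-step execution trace:
1. try: `items.append(23)` → items = [23]. No exception raised.
2. `except` is skipped.
3. `else` runs (try completed without exception): `items.append(32)` → items = [23, 32].
Result: [23, 32]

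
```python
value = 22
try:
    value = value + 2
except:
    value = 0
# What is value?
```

Step-by-step execution trace:
1. value starts at 22.
2. try: `value = value + 2` → value = 24. No exception raised.
3. `except` is skipped.
Result: 24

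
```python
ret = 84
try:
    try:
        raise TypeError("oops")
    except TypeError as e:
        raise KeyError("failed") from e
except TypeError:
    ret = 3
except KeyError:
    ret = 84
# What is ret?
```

Step-by-step execution trace:
1. Inner try raises TypeError; inner `except TypeError as e` catches it.
2. `raise KeyError(...) from e` raises KeyError (TypeError is attached as __cause__, but only KeyError is active).
3. Outer `except TypeError` does not match KeyError; skipped.
4. Outer `except KeyError` matches → ret = 84.
Result: 84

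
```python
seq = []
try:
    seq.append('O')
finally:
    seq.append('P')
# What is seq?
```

Step-by-step execution trace:
1. try: `seq.append('O')` → seq = ['O'].
2. The try body completes without raising.
3. finally always runs: `seq.append('P')` → seq = ['O', 'P'].
Result: ['O', 'P']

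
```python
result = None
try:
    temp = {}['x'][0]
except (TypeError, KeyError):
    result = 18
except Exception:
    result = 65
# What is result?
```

Step-by-step execution trace:
1. `temp = {}['x'][0]` raises KeyError.
2. `except (TypeError, KeyError)` matches (KeyError is in the tuple) → result = 18.
3. `except Exception` is not reached.
Result: 18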